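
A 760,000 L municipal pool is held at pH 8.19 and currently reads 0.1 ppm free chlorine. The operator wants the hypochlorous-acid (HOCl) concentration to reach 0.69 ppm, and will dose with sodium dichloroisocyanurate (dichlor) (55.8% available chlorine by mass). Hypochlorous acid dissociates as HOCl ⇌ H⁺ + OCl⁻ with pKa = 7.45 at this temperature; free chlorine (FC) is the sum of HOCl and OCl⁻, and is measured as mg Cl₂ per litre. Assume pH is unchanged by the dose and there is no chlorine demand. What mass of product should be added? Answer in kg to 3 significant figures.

5.97 kg

[OCl⁻]/[HOCl] = 10^(pH − pKa) = 10^(8.19 − 7.45) = 5.495; fraction as HOCl = 1/(1 + 5.495) = 0.154.
Free chlorine required for 0.69 ppm HOCl: 0.69 / 0.154 = 4.482 ppm.
FC to add: 4.482 − 0.1 = 4.382 mg/L as Cl₂.
Cl₂ equivalent: 4.382 mg/L × 760,000 L = 3330 g.
Product at 55.8% available Cl: 3330 / 0.558 = 5968 g.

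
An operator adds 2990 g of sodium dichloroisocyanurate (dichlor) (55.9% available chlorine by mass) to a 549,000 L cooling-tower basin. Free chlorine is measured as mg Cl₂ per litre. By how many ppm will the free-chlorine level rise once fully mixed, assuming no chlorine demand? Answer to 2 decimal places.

Available chlorine delivered: 2990 g × 0.559 = 1671 g as Cl₂.
Concentration rise: 1671 g / 549,000 L = 3.044 mg/L = 3.04 ppm.

3.04 ppm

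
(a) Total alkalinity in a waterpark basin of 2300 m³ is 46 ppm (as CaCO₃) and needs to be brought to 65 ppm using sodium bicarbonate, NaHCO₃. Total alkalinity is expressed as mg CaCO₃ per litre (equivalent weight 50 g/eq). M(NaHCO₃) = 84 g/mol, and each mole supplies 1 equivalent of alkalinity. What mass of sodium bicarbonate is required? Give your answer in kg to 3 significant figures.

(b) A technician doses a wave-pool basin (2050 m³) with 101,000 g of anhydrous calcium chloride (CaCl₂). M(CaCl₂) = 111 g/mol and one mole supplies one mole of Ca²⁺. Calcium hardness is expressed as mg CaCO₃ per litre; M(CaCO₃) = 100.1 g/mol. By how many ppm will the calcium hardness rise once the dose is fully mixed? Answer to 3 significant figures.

(a) 73.4 kg; (b) 44.4 ppm

(a) Volume: 2300 m³ = 2,300,000 L.
(a) Alkalinity to add: (65 − 46) = 19 mg/L as CaCO₃ × 2,300,000 L = 43,700 g as CaCO₃.
(a) Equivalents: 43,700 g ÷ 50 g/eq = 874 eq.
(a) NaHCO₃ supplies 1 eq per mole → 874 mol.
(a) Mass: 874 mol × 84 g/mol = 73,420 g.

(b) Volume: 2050 m³ = 2,050,000 L.
(b) Moles of Ca²⁺: 101,000 g ÷ 111 g/mol = 909.9 mol.
(b) As CaCO₃: 909.9 mol × 100.1 g/mol = 91,080 g.
(b) Rise: 91,080 g / 2,050,000 L × 1000 = 44.43 mg/L.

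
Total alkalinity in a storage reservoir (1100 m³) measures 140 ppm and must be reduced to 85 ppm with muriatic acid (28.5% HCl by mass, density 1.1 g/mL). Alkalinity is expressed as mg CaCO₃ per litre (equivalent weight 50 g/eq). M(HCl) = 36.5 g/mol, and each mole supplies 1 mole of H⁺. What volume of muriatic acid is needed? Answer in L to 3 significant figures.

141 L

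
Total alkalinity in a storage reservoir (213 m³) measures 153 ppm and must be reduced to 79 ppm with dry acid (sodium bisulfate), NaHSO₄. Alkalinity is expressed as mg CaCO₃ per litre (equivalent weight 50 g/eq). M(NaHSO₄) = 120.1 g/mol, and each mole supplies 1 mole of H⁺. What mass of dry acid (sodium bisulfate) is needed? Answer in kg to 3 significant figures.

Volume: 213 m³ = 213,000 L.
Alkalinity to neutralize: (153 − 79) = 74 mg/L as CaCO₃ × 213,000 L = 15,760 g as CaCO₃.
Equivalents of H⁺ required: 15,760 ÷ 50 g/eq = 315.2 eq = 315.2 mol NaHSO₄.
Mass of NaHSO₄: 315.2 × 120.1 = 37,860 g.

37.9 kg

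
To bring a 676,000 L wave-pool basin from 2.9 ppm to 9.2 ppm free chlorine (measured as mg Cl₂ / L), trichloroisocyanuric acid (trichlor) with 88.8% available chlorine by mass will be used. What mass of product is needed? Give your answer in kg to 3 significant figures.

4.80 kg

Chlorine deficit: 9.2 − 2.9 = 6.3 ppm = 6.3 mg/L as Cl₂.
Cl₂ equivalent needed: 6.3 mg/L × 676,000 L = 4,259,000 mg = 4259 g.
Product at 88.8% available chlorine: 4259 / 0.888 = 4796 g.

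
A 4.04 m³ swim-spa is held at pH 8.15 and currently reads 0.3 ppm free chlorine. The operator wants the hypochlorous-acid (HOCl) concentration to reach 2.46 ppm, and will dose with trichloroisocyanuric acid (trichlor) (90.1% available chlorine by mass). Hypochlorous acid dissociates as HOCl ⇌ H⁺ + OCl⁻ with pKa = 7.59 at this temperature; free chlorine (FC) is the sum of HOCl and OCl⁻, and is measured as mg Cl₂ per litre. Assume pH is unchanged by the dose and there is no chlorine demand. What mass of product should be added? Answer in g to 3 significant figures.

49.7 g

Volume: 4.04 m³ = 4,040 L.
[OCl⁻]/[HOCl] = 10^(pH − pKa) = 10^(8.15 − 7.59) = 3.631; fraction as HOCl = 1/(1 + 3.631) = 0.2159.
Free chlorine required for 2.46 ppm HOCl: 2.46 / 0.2159 = 11.39 ppm.
FC to add: 11.39 − 0.3 = 11.09 mg/L as Cl₂.
Cl₂ equivalent: 11.09 mg/L × 4,040 L = 44.81 g.
Product at 90.1% available Cl: 44.81 / 0.901 = 49.73 g.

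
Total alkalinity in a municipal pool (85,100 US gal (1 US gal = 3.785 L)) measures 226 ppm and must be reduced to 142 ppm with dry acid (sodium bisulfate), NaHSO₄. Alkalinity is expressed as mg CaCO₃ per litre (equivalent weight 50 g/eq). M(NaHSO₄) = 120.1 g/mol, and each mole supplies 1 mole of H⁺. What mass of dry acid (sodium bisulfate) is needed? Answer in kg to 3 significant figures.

65.0 kg

Volume: 85,100 US gal × 3.785 L/gal = 322,104 L.
Alkalinity to neutralize: (226 − 142) = 84 mg/L as CaCO₃ × 322,104 L = 27,060 g as CaCO₃.
Equivalents of H⁺ required: 27,060 ÷ 50 g/eq = 541.1 eq = 541.1 mol NaHSO₄.
Mass of NaHSO₄: 541.1 × 120.1 = 64,990 g.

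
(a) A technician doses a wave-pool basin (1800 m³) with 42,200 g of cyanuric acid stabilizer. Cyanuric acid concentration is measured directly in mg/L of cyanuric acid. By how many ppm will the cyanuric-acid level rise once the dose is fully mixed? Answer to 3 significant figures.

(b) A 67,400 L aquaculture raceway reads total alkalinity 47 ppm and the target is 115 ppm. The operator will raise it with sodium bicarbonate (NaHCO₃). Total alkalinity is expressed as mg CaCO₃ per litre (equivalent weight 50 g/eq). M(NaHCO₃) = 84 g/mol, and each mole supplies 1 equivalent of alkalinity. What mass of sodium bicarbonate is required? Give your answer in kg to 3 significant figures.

(a) 23.4 ppm; (b) 7.70 kg

(a) Volume: 1800 m³ = 1,800,000 L.
(a) Rise: 42,200 g / 1,800,000 L × 1000 = 23.44 mg/L.

(b) Alkalinity to add: (115 − 47) = 68 mg/L as CaCO₃ × 67,400 L = 4583 g as CaCO₃.
(b) Equivalents: 4583 g ÷ 50 g/eq = 91.66 eq.
(b) NaHCO₃ supplies 1 eq per mole → 91.66 mol.
(b) Mass: 91.66 mol × 84 g/mol = 7700 g.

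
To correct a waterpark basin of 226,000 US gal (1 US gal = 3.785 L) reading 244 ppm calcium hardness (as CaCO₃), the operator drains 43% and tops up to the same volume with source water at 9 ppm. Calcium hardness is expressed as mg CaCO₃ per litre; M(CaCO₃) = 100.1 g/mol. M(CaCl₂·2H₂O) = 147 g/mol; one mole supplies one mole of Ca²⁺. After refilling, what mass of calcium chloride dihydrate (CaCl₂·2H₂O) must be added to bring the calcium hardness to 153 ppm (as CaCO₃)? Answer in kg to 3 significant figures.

12.6 kg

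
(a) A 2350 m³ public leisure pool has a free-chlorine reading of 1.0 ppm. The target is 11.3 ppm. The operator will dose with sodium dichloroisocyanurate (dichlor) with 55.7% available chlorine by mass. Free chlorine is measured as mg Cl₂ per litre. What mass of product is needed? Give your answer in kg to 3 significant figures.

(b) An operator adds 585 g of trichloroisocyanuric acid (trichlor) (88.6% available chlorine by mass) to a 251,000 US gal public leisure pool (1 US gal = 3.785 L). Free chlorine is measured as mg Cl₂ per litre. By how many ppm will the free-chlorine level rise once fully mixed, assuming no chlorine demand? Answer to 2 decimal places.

(a) 43.5 kg; (b) 0.55 ppm

(a) Volume: 2350 m³ = 2,350,000 L.
(a) Chlorine deficit: 11.3 − 1.0 = 10.3 ppm = 10.3 mg/L as Cl₂.
(a) Cl₂ equivalent needed: 10.3 mg/L × 2,350,000 L = 24,200,000 mg = 24,200 g.
(a) Product at 55.7% available chlorine: 24,200 / 0.557 = 43,460 g.

(b) Volume: 251,000 US gal × 3.785 L/gal = 950,035 L.
(b) Available chlorine delivered: 585 g × 0.886 = 518.3 g as Cl₂.
(b) Concentration rise: 518.3 g / 950,035 L = 0.5456 mg/L = 0.55 ppm.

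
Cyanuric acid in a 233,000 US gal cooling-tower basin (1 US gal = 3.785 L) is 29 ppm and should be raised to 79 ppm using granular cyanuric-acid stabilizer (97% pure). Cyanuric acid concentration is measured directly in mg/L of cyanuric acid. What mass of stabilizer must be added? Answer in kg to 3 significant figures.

45.5 kg

Volume: 233,000 US gal × 3.785 L/gal = 881,905 L.
CYA to add: (79 − 29) = 50 mg/L × 881,905 L = 44,100 g cyanuric acid.
At 97% purity: 44,100 / 0.97 = 45,460 g product.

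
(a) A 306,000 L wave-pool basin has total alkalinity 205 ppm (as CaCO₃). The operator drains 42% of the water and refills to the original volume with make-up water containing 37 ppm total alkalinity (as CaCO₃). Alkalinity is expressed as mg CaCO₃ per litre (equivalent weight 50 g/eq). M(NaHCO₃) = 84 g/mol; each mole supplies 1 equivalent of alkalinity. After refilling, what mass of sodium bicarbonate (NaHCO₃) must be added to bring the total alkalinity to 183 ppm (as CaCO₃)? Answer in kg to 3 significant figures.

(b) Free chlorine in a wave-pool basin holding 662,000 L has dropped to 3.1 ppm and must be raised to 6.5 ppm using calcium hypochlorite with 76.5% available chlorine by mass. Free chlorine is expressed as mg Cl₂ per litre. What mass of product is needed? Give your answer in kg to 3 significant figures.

(a) 25.0 kg; (b) 2.94 kg

(a) After draining 42% and refilling: 205 × 0.58 + 37 × 0.42 = 134.44 ppm.
(a) Deficit to target: 183 − 134.44 = 48.56 mg/L.
(a) As CaCO₃: 48.56 mg/L × 306,000 L = 14,860 g; ÷ 50 g/eq ÷ 1 = 297.2 mol NaHCO₃.
(a) Mass: 297.2 × 84 = 24,960 g.

(b) Chlorine deficit: 6.5 − 3.1 = 3.4 ppm = 3.4 mg/L as Cl₂.
(b) Cl₂ equivalent needed: 3.4 mg/L × 662,000 L = 2,251,000 mg = 2251 g.
(b) Product at 76.5% available chlorine: 2251 / 0.765 = 2942 g.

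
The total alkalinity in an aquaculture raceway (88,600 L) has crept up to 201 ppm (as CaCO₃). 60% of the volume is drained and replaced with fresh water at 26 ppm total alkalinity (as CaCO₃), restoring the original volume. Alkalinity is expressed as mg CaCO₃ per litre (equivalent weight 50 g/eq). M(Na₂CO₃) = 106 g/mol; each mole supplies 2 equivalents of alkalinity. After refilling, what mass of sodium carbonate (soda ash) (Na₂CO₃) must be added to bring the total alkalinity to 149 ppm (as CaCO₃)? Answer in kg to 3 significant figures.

4.98 kg

After draining 60% and refilling: 201 × 0.40 + 26 × 0.60 = 96 ppm.
Deficit to target: 149 − 96 = 53 mg/L.
As CaCO₃: 53 mg/L × 88,600 L = 4696 g; ÷ 50 g/eq ÷ 2 = 46.96 mol Na₂CO₃.
Mass: 46.96 × 106 = 4978 g.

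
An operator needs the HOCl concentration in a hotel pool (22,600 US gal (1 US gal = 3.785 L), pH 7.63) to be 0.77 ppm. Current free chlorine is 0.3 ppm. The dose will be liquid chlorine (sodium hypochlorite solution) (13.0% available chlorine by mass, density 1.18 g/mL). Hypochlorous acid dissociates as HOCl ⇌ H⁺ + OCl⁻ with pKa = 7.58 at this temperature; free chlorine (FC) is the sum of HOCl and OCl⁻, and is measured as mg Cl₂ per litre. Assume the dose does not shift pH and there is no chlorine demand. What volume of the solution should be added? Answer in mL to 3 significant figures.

Volume: 22,600 US gal × 3.785 L/gal = 85,541 L.
[OCl⁻]/[HOCl] = 10^(pH − pKa) = 10^(7.63 − 7.58) = 1.122; fraction as HOCl = 1/(1 + 1.122) = 0.4712.
Free chlorine required for 0.77 ppm HOCl: 0.77 / 0.4712 = 1.634 ppm.
FC to add: 1.634 − 0.3 = 1.334 mg/L as Cl₂.
Cl₂ equivalent: 1.334 mg/L × 85,541 L = 114.1 g.
Product at 13.0% available Cl: 114.1 / 0.13 = 877.8 g.
Volume: 877.8 g ÷ 1.18 g/mL = 743.9 mL.

744 mL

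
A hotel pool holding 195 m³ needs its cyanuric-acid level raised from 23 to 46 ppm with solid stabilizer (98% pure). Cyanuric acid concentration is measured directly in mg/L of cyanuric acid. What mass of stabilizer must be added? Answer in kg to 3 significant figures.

4.58 kg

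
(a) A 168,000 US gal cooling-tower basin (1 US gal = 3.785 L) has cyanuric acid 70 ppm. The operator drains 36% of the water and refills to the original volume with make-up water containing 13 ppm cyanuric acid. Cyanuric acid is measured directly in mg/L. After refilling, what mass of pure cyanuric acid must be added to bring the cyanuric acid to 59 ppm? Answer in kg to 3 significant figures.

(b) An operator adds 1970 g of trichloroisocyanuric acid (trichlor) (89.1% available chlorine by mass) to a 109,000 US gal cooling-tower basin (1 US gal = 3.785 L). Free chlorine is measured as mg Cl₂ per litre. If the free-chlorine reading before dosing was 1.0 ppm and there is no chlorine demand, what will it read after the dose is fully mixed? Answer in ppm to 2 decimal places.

(a) 6.05 kg; (b) 5.25 ppm

(a) Volume: 168,000 US gal × 3.785 L/gal = 635,880 L.
(a) After draining 36% and refilling: 70 × 0.64 + 13 × 0.36 = 49.48 ppm.
(a) Deficit to target: 59 − 49.48 = 9.52 mg/L.
(a) Mass: 9.52 mg/L × 635,880 L = 6054 g cyanuric acid.

(b) Volume: 109,000 US gal × 3.785 L/gal = 412,565 L.
(b) Available chlorine delivered: 1970 g × 0.891 = 1755 g as Cl₂.
(b) Concentration rise: 1755 g / 412,565 L = 4.255 mg/L = 4.25 ppm.
(b) Final FC: 1.0 + 4.25 = 5.25 ppm.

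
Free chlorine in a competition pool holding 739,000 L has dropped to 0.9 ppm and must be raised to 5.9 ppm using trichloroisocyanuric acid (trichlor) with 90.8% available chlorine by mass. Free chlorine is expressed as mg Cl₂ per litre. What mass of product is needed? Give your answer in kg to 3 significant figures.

Chlorine deficit: 5.9 − 0.9 = 5 ppm = 5 mg/L as Cl₂.
Cl₂ equivalent needed: 5 mg/L × 739,000 L = 3,695,000 mg = 3695 g.
Product at 90.8% available chlorine: 3695 / 0.908 = 4069 g.

4.07 kg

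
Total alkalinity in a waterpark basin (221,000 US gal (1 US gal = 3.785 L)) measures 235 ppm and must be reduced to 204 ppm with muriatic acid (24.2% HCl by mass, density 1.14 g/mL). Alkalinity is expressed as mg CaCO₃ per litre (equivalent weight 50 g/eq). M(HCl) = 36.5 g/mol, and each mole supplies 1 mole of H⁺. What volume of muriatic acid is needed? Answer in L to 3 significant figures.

Volume: 221,000 US gal × 3.785 L/gal = 836,485 L.
Alkalinity to neutralize: (235 − 204) = 31 mg/L as CaCO₃ × 836,485 L = 25,930 g as CaCO₃.
Equivalents of H⁺ required: 25,930 ÷ 50 g/eq = 518.6 eq = 518.6 mol HCl.
Mass of HCl: 518.6 × 36.5 = 18,930 g.
Mass of 24.2% solution: 18,930 / 0.242 = 78,220 g.
Volume: 78,220 g ÷ 1.14 g/mL = 68,620 mL.

68.6 L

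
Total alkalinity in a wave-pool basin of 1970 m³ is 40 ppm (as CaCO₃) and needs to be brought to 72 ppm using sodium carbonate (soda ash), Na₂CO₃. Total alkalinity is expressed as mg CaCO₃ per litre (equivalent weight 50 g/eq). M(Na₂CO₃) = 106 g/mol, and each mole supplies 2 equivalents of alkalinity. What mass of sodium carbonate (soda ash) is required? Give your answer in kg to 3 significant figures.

66.8 kg

Volume: 1970 m³ = 1,970,000 L.
Alkalinity to add: (72 − 40) = 32 mg/L as CaCO₃ × 1,970,000 L = 63,040 g as CaCO₃.
Equivalents: 63,040 g ÷ 50 g/eq = 1261 eq.
Each mole of Na₂CO₃ supplies 2 eq, so 1261 / 2 = 630.4 mol.
Mass: 630.4 mol × 106 g/mol = 66,820 g.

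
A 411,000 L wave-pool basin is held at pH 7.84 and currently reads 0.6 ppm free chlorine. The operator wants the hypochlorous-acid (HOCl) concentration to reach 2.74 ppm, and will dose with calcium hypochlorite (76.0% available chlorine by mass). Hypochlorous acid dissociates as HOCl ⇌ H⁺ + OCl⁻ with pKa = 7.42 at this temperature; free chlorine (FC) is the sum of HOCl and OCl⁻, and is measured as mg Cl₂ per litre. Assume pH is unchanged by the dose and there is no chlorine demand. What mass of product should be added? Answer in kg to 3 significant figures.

[OCl⁻]/[HOCl] = 10^(pH − pKa) = 10^(7.84 − 7.42) = 2.63; fraction as HOCl = 1/(1 + 2.63) = 0.2755.
Free chlorine required for 2.74 ppm HOCl: 2.74 / 0.2755 = 9.947 ppm.
FC to add: 9.947 − 0.6 = 9.347 mg/L as Cl₂.
Cl₂ equivalent: 9.347 mg/L × 411,000 L = 3842 g.
Product at 76.0% available Cl: 3842 / 0.76 = 5055 g.

5.05 kg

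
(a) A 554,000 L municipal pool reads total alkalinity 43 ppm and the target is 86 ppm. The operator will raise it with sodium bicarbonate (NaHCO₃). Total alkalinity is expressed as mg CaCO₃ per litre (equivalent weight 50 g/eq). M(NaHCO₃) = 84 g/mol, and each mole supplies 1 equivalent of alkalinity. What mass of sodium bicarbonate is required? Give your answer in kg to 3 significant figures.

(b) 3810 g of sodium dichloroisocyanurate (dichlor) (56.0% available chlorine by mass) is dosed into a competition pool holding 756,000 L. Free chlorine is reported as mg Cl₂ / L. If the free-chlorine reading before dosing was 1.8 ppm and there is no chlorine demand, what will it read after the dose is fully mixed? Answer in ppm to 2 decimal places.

(a) 40.0 kg; (b) 4.62 ppm

(a) Alkalinity to add: (86 − 43) = 43 mg/L as CaCO₃ × 554,000 L = 23,820 g as CaCO₃.
(a) Equivalents: 23,820 g ÷ 50 g/eq = 476.4 eq.
(a) NaHCO₃ supplies 1 eq per mole → 476.4 mol.
(a) Mass: 476.4 mol × 84 g/mol = 40,020 g.

(b) Available chlorine delivered: 3810 g × 0.56 = 2134 g as Cl₂.
(b) Concentration rise: 2134 g / 756,000 L = 2.822 mg/L = 2.82 ppm.
(b) Final FC: 1.8 + 2.82 = 4.62 ppm.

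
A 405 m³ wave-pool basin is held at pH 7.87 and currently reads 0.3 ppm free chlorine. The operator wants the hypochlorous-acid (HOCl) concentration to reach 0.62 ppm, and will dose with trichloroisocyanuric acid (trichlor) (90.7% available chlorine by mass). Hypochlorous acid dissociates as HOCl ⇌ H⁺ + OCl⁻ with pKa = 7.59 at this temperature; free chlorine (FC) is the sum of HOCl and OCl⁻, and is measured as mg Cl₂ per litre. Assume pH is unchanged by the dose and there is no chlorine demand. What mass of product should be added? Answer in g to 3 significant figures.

670 g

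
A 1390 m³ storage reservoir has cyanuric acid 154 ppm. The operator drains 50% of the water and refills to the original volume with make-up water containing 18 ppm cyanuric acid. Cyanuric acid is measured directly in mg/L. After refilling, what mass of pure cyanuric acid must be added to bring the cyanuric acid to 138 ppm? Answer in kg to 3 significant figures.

Volume: 1390 m³ = 1,390,000 L.
After draining 50% and refilling: 154 × 0.50 + 18 × 0.50 = 86 ppm.
Deficit to target: 138 − 86 = 52 mg/L.
Mass: 52 mg/L × 1,390,000 L = 72,280 g cyanuric acid.

72.3 kg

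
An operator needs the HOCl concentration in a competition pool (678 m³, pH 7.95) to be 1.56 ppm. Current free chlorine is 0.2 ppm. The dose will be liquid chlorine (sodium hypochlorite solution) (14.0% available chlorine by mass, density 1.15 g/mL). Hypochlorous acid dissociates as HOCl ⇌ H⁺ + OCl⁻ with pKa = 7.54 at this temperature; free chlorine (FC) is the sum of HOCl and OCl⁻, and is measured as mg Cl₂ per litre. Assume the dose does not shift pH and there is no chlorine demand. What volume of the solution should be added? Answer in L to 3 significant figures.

Volume: 678 m³ = 678,000 L.
[OCl⁻]/[HOCl] = 10^(pH − pKa) = 10^(7.95 − 7.54) = 2.57; fraction as HOCl = 1/(1 + 2.57) = 0.2801.
Free chlorine required for 1.56 ppm HOCl: 1.56 / 0.2801 = 5.57 ppm.
FC to add: 5.57 − 0.2 = 5.37 mg/L as Cl₂.
Cl₂ equivalent: 5.37 mg/L × 678,000 L = 3641 g.
Product at 14.0% available Cl: 3641 / 0.14 = 26,010 g.
Volume: 26,010 g ÷ 1.15 g/mL = 22,610 mL.

22.6 L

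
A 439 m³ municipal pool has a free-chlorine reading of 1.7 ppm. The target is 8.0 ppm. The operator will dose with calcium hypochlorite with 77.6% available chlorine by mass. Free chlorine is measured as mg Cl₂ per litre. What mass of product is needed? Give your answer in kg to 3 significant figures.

3.56 kg

Volume: 439 m³ = 439,000 L.
Chlorine deficit: 8.0 − 1.7 = 6.3 ppm = 6.3 mg/L as Cl₂.
Cl₂ equivalent needed: 6.3 mg/L × 439,000 L = 2,766,000 mg = 2766 g.
Product at 77.6% available chlorine: 2766 / 0.776 = 3564 g.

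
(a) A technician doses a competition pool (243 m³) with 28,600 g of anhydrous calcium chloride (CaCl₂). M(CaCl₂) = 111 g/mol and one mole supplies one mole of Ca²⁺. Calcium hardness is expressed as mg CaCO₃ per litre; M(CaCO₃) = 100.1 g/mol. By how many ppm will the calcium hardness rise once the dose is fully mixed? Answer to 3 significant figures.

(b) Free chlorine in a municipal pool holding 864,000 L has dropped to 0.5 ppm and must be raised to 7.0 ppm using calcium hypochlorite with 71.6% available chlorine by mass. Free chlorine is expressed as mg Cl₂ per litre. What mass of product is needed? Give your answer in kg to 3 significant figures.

(a) Volume: 243 m³ = 243,000 L.
(a) Moles of Ca²⁺: 28,600 g ÷ 111 g/mol = 257.7 mol.
(a) As CaCO₃: 257.7 mol × 100.1 g/mol = 25,790 g.
(a) Rise: 25,790 g / 243,000 L × 1000 = 106.1 mg/L.

(b) Chlorine deficit: 7.0 − 0.5 = 6.5 ppm = 6.5 mg/L as Cl₂.
(b) Cl₂ equivalent needed: 6.5 mg/L × 864,000 L = 5,616,000 mg = 5616 g.
(b) Product at 71.6% available chlorine: 5616 / 0.716 = 7844 g.

(a) 106 ppm; (b) 7.84 kg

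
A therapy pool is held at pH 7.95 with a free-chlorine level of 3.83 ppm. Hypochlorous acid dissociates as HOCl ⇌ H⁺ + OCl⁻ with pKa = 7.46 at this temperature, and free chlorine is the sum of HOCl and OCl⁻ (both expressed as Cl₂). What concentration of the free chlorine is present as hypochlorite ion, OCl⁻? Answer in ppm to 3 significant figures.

2.89 ppm

[OCl⁻]/[HOCl] = 10^(pH − pKa) = 10^(7.95 − 7.46) = 10^0.49 = 3.09.
Fraction as HOCl = 1 / (1 + 3.09) = 0.2445.
OCl⁻ = (1 − 0.2445) × 3.83 ppm = 2.894 ppm.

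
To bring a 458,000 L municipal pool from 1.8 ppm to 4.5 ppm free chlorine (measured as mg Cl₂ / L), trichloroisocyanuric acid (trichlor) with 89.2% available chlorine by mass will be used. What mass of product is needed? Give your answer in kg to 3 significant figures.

Chlorine deficit: 4.5 − 1.8 = 2.7 ppm = 2.7 mg/L as Cl₂.
Cl₂ equivalent needed: 2.7 mg/L × 458,000 L = 1,237,000 mg = 1237 g.
Product at 89.2% available chlorine: 1237 / 0.892 = 1386 g.

1.39 kg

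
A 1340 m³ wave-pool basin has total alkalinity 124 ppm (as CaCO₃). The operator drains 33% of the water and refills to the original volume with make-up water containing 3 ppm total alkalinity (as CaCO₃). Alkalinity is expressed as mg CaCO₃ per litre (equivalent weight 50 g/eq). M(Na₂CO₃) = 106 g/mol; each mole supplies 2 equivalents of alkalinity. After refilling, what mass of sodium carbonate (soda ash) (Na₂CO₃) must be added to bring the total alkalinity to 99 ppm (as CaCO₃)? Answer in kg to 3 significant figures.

21.2 kg

Volume: 1340 m³ = 1,340,000 L.
After draining 33% and refilling: 124 × 0.67 + 3 × 0.33 = 84.07 ppm.
Deficit to target: 99 − 84.07 = 14.93 mg/L.
As CaCO₃: 14.93 mg/L × 1,340,000 L = 20,010 g; ÷ 50 g/eq ÷ 2 = 200.1 mol Na₂CO₃.
Mass: 200.1 × 106 = 21,210 g.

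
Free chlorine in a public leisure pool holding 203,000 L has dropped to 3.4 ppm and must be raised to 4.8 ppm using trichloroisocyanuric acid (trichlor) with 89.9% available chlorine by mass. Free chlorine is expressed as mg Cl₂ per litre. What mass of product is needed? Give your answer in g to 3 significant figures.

316 g

Chlorine deficit: 4.8 − 3.4 = 1.4 ppm = 1.4 mg/L as Cl₂.
Cl₂ equivalent needed: 1.4 mg/L × 203,000 L = 284,200 mg = 284.2 g.
Product at 89.9% available chlorine: 284.2 / 0.899 = 316.1 g.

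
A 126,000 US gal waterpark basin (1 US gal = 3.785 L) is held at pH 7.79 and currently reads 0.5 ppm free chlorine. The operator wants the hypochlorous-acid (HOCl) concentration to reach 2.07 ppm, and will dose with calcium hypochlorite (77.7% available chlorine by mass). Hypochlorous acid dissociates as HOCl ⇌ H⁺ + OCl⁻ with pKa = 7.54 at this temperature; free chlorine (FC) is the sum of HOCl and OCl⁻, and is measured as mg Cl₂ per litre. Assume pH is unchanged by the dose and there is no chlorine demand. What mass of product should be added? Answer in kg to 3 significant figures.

Volume: 126,000 US gal × 3.785 L/gal = 476,910 L.
[OCl⁻]/[HOCl] = 10^(pH − pKa) = 10^(7.79 − 7.54) = 1.778; fraction as HOCl = 1/(1 + 1.778) = 0.3599.
Free chlorine required for 2.07 ppm HOCl: 2.07 / 0.3599 = 5.751 ppm.
FC to add: 5.751 − 0.5 = 5.251 mg/L as Cl₂.
Cl₂ equivalent: 5.251 mg/L × 476,910 L = 2504 g.
Product at 77.7% available Cl: 2504 / 0.777 = 3223 g.

3.22 kg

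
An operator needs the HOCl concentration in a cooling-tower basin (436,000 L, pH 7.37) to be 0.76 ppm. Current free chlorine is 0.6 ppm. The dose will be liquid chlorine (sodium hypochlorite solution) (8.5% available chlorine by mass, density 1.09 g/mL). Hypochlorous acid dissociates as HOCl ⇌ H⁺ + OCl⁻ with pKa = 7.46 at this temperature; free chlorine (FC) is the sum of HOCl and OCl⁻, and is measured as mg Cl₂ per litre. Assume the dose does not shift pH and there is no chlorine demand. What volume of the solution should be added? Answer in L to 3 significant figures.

[OCl⁻]/[HOCl] = 10^(pH − pKa) = 10^(7.37 − 7.46) = 0.8128; fraction as HOCl = 1/(1 + 0.8128) = 0.5516.
Free chlorine required for 0.76 ppm HOCl: 0.76 / 0.5516 = 1.378 ppm.
FC to add: 1.378 − 0.6 = 0.7778 mg/L as Cl₂.
Cl₂ equivalent: 0.7778 mg/L × 436,000 L = 339.1 g.
Product at 8.5% available Cl: 339.1 / 0.085 = 3989 g.
Volume: 3989 g ÷ 1.09 g/mL = 3660 mL.

3.66 L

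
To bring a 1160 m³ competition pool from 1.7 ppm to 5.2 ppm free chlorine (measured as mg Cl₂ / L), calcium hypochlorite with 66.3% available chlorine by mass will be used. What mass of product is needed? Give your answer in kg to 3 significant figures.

Volume: 1160 m³ = 1,160,000 L.
Chlorine deficit: 5.2 − 1.7 = 3.5 ppm = 3.5 mg/L as Cl₂.
Cl₂ equivalent needed: 3.5 mg/L × 1,160,000 L = 4,060,000 mg = 4060 g.
Product at 66.3% available chlorine: 4060 / 0.663 = 6124 g.

6.12 kg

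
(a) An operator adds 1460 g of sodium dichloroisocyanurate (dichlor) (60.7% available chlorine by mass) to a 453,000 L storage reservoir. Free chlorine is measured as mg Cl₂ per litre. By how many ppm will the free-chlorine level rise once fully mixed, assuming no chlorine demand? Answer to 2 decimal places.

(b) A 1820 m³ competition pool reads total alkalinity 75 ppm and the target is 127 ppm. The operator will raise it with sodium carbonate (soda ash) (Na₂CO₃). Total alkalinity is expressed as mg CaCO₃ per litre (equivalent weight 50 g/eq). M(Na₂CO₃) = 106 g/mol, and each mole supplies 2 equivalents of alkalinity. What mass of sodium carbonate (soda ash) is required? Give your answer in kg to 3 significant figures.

(a) Available chlorine delivered: 1460 g × 0.607 = 886.2 g as Cl₂.
(a) Concentration rise: 886.2 g / 453,000 L = 1.956 mg/L = 1.96 ppm.

(b) Volume: 1820 m³ = 1,820,000 L.
(b) Alkalinity to add: (127 − 75) = 52 mg/L as CaCO₃ × 1,820,000 L = 94,640 g as CaCO₃.
(b) Equivalents: 94,640 g ÷ 50 g/eq = 1893 eq.
(b) Each mole of Na₂CO₃ supplies 2 eq, so 1893 / 2 = 946.4 mol.
(b) Mass: 946.4 mol × 106 g/mol = 100,300 g.

(a) 1.96 ppm; (b) 100 kg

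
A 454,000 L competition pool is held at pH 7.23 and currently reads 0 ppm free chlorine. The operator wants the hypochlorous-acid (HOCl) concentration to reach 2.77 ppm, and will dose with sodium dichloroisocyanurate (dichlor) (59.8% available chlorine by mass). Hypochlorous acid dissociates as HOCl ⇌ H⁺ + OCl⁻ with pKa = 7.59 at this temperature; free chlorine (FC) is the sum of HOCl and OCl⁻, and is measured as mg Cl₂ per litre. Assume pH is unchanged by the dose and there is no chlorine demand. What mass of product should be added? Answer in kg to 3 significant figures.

3.02 kg

[OCl⁻]/[HOCl] = 10^(pH − pKa) = 10^(7.23 − 7.59) = 0.4365; fraction as HOCl = 1/(1 + 0.4365) = 0.6961.
Free chlorine required for 2.77 ppm HOCl: 2.77 / 0.6961 = 3.979 ppm.
FC to add: 3.979 − 0 = 3.979 mg/L as Cl₂.
Cl₂ equivalent: 3.979 mg/L × 454,000 L = 1807 g.
Product at 59.8% available Cl: 1807 / 0.598 = 3021 g.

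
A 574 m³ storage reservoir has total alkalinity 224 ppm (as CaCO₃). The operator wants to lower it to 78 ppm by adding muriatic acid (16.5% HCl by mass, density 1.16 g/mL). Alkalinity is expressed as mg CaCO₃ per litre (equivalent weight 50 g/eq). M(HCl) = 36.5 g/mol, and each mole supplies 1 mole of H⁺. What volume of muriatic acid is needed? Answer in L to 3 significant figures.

Volume: 574 m³ = 574,000 L.
Alkalinity to neutralize: (224 − 78) = 146 mg/L as CaCO₃ × 574,000 L = 83,800 g as CaCO₃.
Equivalents of H⁺ required: 83,800 ÷ 50 g/eq = 1676 eq = 1676 mol HCl.
Mass of HCl: 1676 × 36.5 = 61,180 g.
Mass of 16.5% solution: 61,180 / 0.165 = 370,800 g.
Volume: 370,800 g ÷ 1.16 g/mL = 319,600 mL.

320 L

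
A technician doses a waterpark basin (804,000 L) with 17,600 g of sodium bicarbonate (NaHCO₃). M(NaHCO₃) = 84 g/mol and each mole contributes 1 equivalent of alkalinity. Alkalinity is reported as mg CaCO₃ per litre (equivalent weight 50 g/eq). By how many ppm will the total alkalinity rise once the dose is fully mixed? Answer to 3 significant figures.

Moles of NaHCO₃: 17,600 g ÷ 84 g/mol = 209.5 mol → 209.5 eq of alkalinity.
As CaCO₃: 209.5 eq × 50 g/eq = 10,480 g.
Rise: 10,480 g / 804,000 L × 1000 = 13.03 mg/L.

13.0 ppm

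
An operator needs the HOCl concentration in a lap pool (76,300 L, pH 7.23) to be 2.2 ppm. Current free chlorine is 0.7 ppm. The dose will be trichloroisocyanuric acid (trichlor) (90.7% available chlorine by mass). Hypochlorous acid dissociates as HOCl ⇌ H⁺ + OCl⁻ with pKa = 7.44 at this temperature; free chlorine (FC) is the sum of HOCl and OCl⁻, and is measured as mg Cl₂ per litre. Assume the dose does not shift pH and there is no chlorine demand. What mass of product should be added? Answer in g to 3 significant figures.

[OCl⁻]/[HOCl] = 10^(pH − pKa) = 10^(7.23 − 7.44) = 0.6166; fraction as HOCl = 1/(1 + 0.6166) = 0.6186.
Free chlorine required for 2.2 ppm HOCl: 2.2 / 0.6186 = 3.557 ppm.
FC to add: 3.557 − 0.7 = 2.857 mg/L as Cl₂.
Cl₂ equivalent: 2.857 mg/L × 76,300 L = 218 g.
Product at 90.7% available Cl: 218 / 0.907 = 240.3 g.

240 g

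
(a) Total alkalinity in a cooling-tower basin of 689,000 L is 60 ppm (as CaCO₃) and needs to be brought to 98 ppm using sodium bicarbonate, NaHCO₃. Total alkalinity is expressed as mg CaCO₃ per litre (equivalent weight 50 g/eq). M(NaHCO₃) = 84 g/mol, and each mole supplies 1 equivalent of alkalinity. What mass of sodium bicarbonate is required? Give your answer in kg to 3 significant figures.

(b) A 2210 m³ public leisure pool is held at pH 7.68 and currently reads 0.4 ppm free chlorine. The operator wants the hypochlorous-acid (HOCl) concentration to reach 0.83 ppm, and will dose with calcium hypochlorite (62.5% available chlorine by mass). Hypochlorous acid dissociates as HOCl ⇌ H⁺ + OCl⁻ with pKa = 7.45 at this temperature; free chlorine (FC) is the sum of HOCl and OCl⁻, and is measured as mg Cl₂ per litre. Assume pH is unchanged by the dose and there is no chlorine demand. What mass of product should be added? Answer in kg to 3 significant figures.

(a) 44.0 kg; (b) 6.50 kg

(a) Alkalinity to add: (98 − 60) = 38 mg/L as CaCO₃ × 689,000 L = 26,180 g as CaCO₃.
(a) Equivalents: 26,180 g ÷ 50 g/eq = 523.6 eq.
(a) NaHCO₃ supplies 1 eq per mole → 523.6 mol.
(a) Mass: 523.6 mol × 84 g/mol = 43,990 g.

(b) Volume: 2210 m³ = 2,210,000 L.
(b) [OCl⁻]/[HOCl] = 10^(pH − pKa) = 10^(7.68 − 7.45) = 1.698; fraction as HOCl = 1/(1 + 1.698) = 0.3706.
(b) Free chlorine required for 0.83 ppm HOCl: 0.83 / 0.3706 = 2.24 ppm.
(b) FC to add: 2.24 − 0.4 = 1.84 mg/L as Cl₂.
(b) Cl₂ equivalent: 1.84 mg/L × 2,210,000 L = 4065 g.
(b) Product at 62.5% available Cl: 4065 / 0.625 = 6505 g.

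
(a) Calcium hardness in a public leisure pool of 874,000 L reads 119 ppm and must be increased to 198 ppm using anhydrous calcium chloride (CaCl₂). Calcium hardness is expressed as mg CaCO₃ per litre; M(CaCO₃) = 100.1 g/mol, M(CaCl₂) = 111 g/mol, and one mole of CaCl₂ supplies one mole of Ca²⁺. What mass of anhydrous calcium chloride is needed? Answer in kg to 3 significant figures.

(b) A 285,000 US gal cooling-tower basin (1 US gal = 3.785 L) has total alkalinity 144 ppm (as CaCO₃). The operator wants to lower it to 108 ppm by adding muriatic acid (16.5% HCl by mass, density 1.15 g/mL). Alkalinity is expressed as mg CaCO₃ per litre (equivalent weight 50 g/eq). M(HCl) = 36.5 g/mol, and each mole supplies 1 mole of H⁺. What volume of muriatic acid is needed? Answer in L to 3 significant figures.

(a) Hardness to add: (198 − 119) = 79 mg/L as CaCO₃ × 874,000 L = 69,050 g as CaCO₃.
(a) Moles of Ca²⁺ (1 mol Ca²⁺ ≡ 1 mol CaCO₃): 69,050 / 100.1 g/mol = 689.8 mol.
(a) Mass of CaCl₂: 689.8 × 111 = 76,560 g.

(b) Volume: 285,000 US gal × 3.785 L/gal = 1,078,725 L.
(b) Alkalinity to neutralize: (144 − 108) = 36 mg/L as CaCO₃ × 1,078,725 L = 38,830 g as CaCO₃.
(b) Equivalents of H⁺ required: 38,830 ÷ 50 g/eq = 776.7 eq = 776.7 mol HCl.
(b) Mass of HCl: 776.7 × 36.5 = 28,350 g.
(b) Mass of 16.5% solution: 28,350 / 0.165 = 171,800 g.
(b) Volume: 171,800 g ÷ 1.15 g/mL = 149,400 mL.

(a) 76.6 kg; (b) 149 L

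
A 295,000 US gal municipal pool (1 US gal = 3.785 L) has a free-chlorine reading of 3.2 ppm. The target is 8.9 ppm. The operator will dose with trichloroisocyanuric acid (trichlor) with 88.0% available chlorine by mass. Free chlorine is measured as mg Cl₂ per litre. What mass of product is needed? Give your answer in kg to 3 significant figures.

Volume: 295,000 US gal × 3.785 L/gal = 1,116,575 L.
Chlorine deficit: 8.9 − 3.2 = 5.7 ppm = 5.7 mg/L as Cl₂.
Cl₂ equivalent needed: 5.7 mg/L × 1,116,575 L = 6,364,000 mg = 6364 g.
Product at 88.0% available chlorine: 6364 / 0.88 = 7232 g.

7.23 kg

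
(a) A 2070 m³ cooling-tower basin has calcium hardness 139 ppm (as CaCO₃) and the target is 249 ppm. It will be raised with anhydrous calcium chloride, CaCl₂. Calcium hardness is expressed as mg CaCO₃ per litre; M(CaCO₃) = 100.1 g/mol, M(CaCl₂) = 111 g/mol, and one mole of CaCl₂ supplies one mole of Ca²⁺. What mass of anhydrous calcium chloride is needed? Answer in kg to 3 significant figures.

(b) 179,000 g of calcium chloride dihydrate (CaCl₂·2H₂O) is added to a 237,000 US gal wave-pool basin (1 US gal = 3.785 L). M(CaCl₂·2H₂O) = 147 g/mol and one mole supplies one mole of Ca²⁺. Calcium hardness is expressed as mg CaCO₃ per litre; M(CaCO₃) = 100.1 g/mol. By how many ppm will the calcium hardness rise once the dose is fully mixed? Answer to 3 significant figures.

(a) 252 kg; (b) 136 ppm

(a) Volume: 2070 m³ = 2,070,000 L.
(a) Hardness to add: (249 − 139) = 110 mg/L as CaCO₃ × 2,070,000 L = 227,700 g as CaCO₃.
(a) Moles of Ca²⁺ (1 mol Ca²⁺ ≡ 1 mol CaCO₃): 227,700 / 100.1 g/mol = 2275 mol.
(a) Mass of CaCl₂: 2275 × 111 = 252,500 g.

(b) Volume: 237,000 US gal × 3.785 L/gal = 897,045 L.
(b) Moles of Ca²⁺: 179,000 g ÷ 147 g/mol = 1218 mol.
(b) As CaCO₃: 1218 mol × 100.1 g/mol = 121,900 g.
(b) Rise: 121,900 g / 897,045 L × 1000 = 135.9 mg/L.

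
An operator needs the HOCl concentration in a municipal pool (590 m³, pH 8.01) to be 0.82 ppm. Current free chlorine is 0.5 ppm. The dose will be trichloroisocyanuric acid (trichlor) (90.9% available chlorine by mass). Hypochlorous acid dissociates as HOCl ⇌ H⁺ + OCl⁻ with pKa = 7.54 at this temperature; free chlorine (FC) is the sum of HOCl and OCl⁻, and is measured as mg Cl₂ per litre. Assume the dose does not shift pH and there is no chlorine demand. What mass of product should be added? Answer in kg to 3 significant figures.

1.78 kg

Volume: 590 m³ = 590,000 L.
[OCl⁻]/[HOCl] = 10^(pH − pKa) = 10^(8.01 − 7.54) = 2.951; fraction as HOCl = 1/(1 + 2.951) = 0.2531.
Free chlorine required for 0.82 ppm HOCl: 0.82 / 0.2531 = 3.24 ppm.
FC to add: 3.24 − 0.5 = 2.74 mg/L as Cl₂.
Cl₂ equivalent: 2.74 mg/L × 590,000 L = 1617 g.
Product at 90.9% available Cl: 1617 / 0.909 = 1778 g.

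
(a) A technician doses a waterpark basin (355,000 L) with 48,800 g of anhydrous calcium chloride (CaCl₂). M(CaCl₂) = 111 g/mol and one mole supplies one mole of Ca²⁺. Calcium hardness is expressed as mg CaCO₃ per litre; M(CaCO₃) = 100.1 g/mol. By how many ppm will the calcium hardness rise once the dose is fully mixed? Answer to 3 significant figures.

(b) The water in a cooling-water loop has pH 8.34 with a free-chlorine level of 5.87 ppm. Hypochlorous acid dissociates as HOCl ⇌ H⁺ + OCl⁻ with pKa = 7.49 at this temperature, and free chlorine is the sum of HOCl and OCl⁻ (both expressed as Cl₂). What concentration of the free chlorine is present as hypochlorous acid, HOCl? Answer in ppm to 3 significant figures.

(a) Moles of Ca²⁺: 48,800 g ÷ 111 g/mol = 439.6 mol.
(a) As CaCO₃: 439.6 mol × 100.1 g/mol = 44,010 g.
(a) Rise: 44,010 g / 355,000 L × 1000 = 124 mg/L.

(b) [OCl⁻]/[HOCl] = 10^(pH − pKa) = 10^(8.34 − 7.49) = 10^0.85 = 7.079.
(b) Fraction as HOCl = 1 / (1 + 7.079) = 0.1238.
(b) HOCl = 0.1238 × 5.87 ppm = 0.7265 ppm.

(a) 124 ppm; (b) 0.727 ppm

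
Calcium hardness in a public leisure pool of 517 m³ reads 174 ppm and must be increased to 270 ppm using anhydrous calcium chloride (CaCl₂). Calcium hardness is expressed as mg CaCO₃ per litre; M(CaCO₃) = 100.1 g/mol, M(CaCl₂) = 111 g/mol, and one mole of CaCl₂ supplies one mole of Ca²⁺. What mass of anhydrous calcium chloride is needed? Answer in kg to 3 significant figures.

Volume: 517 m³ = 517,000 L.
Hardness to add: (270 − 174) = 96 mg/L as CaCO₃ × 517,000 L = 49,630 g as CaCO₃.
Moles of Ca²⁺ (1 mol Ca²⁺ ≡ 1 mol CaCO₃): 49,630 / 100.1 g/mol = 495.8 mol.
Mass of CaCl₂: 495.8 × 111 = 55,040 g.

55.0 kg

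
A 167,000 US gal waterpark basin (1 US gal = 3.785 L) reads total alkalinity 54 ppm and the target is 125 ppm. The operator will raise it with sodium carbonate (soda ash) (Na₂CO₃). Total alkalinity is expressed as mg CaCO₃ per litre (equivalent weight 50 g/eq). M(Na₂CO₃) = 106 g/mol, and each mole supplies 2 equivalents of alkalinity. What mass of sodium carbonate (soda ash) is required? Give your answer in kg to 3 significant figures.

Volume: 167,000 US gal × 3.785 L/gal = 632,095 L.
Alkalinity to add: (125 − 54) = 71 mg/L as CaCO₃ × 632,095 L = 44,880 g as CaCO₃.
Equivalents: 44,880 g ÷ 50 g/eq = 897.6 eq.
Each mole of Na₂CO₃ supplies 2 eq, so 897.6 / 2 = 448.8 mol.
Mass: 448.8 mol × 106 g/mol = 47,570 g.

47.6 kg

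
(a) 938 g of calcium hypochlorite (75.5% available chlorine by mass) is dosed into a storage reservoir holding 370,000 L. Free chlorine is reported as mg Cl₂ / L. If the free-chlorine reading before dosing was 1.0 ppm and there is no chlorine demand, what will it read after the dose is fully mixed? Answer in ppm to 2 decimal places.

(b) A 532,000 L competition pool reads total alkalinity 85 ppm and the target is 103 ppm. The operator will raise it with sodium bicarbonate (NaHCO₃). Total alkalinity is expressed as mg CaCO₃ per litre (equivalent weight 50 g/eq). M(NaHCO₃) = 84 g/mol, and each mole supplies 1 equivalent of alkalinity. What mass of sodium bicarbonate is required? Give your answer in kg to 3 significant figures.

(a) 2.91 ppm; (b) 16.1 kg

(a) Available chlorine delivered: 938 g × 0.755 = 708.2 g as Cl₂.
(a) Concentration rise: 708.2 g / 370,000 L = 1.914 mg/L = 1.91 ppm.
(a) Final FC: 1.0 + 1.91 = 2.91 ppm.

(b) Alkalinity to add: (103 − 85) = 18 mg/L as CaCO₃ × 532,000 L = 9576 g as CaCO₃.
(b) Equivalents: 9576 g ÷ 50 g/eq = 191.5 eq.
(b) NaHCO₃ supplies 1 eq per mole → 191.5 mol.
(b) Mass: 191.5 mol × 84 g/mol = 16,090 g.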